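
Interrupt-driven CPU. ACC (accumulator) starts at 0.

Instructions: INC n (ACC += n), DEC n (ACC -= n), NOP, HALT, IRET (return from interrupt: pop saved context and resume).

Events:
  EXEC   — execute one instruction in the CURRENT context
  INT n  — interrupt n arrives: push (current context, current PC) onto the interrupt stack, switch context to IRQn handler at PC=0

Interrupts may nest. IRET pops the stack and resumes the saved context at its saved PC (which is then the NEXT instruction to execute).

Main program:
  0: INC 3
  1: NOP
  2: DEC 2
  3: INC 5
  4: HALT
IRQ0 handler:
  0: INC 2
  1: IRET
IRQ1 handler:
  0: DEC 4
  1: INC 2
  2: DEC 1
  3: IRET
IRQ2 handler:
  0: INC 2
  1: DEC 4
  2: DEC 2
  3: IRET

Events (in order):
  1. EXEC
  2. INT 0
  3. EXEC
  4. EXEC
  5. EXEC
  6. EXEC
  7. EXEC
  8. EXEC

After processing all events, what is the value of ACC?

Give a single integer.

Answer: 8

Derivation:
Event 1 (EXEC): [MAIN] PC=0: INC 3 -> ACC=3
Event 2 (INT 0): INT 0 arrives: push (MAIN, PC=1), enter IRQ0 at PC=0 (depth now 1)
Event 3 (EXEC): [IRQ0] PC=0: INC 2 -> ACC=5
Event 4 (EXEC): [IRQ0] PC=1: IRET -> resume MAIN at PC=1 (depth now 0)
Event 5 (EXEC): [MAIN] PC=1: NOP
Event 6 (EXEC): [MAIN] PC=2: DEC 2 -> ACC=3
Event 7 (EXEC): [MAIN] PC=3: INC 5 -> ACC=8
Event 8 (EXEC): [MAIN] PC=4: HALT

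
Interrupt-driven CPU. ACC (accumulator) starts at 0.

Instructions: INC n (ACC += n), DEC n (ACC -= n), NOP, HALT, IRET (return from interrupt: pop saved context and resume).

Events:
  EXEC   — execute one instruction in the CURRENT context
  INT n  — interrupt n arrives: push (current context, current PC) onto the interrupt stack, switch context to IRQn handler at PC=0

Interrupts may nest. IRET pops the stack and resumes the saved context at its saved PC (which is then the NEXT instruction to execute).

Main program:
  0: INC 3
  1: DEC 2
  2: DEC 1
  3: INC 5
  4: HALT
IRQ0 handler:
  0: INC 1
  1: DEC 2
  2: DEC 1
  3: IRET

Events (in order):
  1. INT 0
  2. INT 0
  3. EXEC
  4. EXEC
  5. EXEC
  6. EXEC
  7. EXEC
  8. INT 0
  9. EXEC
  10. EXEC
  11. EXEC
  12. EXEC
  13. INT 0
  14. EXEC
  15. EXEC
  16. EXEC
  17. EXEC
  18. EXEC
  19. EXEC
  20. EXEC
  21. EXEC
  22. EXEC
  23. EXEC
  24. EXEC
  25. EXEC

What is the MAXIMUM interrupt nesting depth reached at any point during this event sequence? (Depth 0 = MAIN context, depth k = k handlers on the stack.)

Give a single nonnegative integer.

Event 1 (INT 0): INT 0 arrives: push (MAIN, PC=0), enter IRQ0 at PC=0 (depth now 1) [depth=1]
Event 2 (INT 0): INT 0 arrives: push (IRQ0, PC=0), enter IRQ0 at PC=0 (depth now 2) [depth=2]
Event 3 (EXEC): [IRQ0] PC=0: INC 1 -> ACC=1 [depth=2]
Event 4 (EXEC): [IRQ0] PC=1: DEC 2 -> ACC=-1 [depth=2]
Event 5 (EXEC): [IRQ0] PC=2: DEC 1 -> ACC=-2 [depth=2]
Event 6 (EXEC): [IRQ0] PC=3: IRET -> resume IRQ0 at PC=0 (depth now 1) [depth=1]
Event 7 (EXEC): [IRQ0] PC=0: INC 1 -> ACC=-1 [depth=1]
Event 8 (INT 0): INT 0 arrives: push (IRQ0, PC=1), enter IRQ0 at PC=0 (depth now 2) [depth=2]
Event 9 (EXEC): [IRQ0] PC=0: INC 1 -> ACC=0 [depth=2]
Event 10 (EXEC): [IRQ0] PC=1: DEC 2 -> ACC=-2 [depth=2]
Event 11 (EXEC): [IRQ0] PC=2: DEC 1 -> ACC=-3 [depth=2]
Event 12 (EXEC): [IRQ0] PC=3: IRET -> resume IRQ0 at PC=1 (depth now 1) [depth=1]
Event 13 (INT 0): INT 0 arrives: push (IRQ0, PC=1), enter IRQ0 at PC=0 (depth now 2) [depth=2]
Event 14 (EXEC): [IRQ0] PC=0: INC 1 -> ACC=-2 [depth=2]
Event 15 (EXEC): [IRQ0] PC=1: DEC 2 -> ACC=-4 [depth=2]
Event 16 (EXEC): [IRQ0] PC=2: DEC 1 -> ACC=-5 [depth=2]
Event 17 (EXEC): [IRQ0] PC=3: IRET -> resume IRQ0 at PC=1 (depth now 1) [depth=1]
Event 18 (EXEC): [IRQ0] PC=1: DEC 2 -> ACC=-7 [depth=1]
Event 19 (EXEC): [IRQ0] PC=2: DEC 1 -> ACC=-8 [depth=1]
Event 20 (EXEC): [IRQ0] PC=3: IRET -> resume MAIN at PC=0 (depth now 0) [depth=0]
Event 21 (EXEC): [MAIN] PC=0: INC 3 -> ACC=-5 [depth=0]
Event 22 (EXEC): [MAIN] PC=1: DEC 2 -> ACC=-7 [depth=0]
Event 23 (EXEC): [MAIN] PC=2: DEC 1 -> ACC=-8 [depth=0]
Event 24 (EXEC): [MAIN] PC=3: INC 5 -> ACC=-3 [depth=0]
Event 25 (EXEC): [MAIN] PC=4: HALT [depth=0]
Max depth observed: 2

Answer: 2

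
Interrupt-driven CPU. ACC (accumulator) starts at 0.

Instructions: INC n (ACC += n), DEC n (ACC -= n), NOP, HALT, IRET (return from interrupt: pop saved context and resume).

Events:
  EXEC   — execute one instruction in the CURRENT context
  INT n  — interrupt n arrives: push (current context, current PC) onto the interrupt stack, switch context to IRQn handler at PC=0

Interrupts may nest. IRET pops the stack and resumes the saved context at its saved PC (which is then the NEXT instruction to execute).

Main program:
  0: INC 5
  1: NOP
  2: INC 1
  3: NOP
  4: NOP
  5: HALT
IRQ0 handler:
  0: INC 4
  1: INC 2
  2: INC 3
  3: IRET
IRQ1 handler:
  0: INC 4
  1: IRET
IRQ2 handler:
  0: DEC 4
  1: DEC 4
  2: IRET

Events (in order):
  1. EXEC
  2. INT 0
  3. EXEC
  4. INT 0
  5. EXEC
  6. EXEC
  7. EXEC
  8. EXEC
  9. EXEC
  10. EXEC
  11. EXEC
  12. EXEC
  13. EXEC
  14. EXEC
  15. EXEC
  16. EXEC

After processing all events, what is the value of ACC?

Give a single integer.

Event 1 (EXEC): [MAIN] PC=0: INC 5 -> ACC=5
Event 2 (INT 0): INT 0 arrives: push (MAIN, PC=1), enter IRQ0 at PC=0 (depth now 1)
Event 3 (EXEC): [IRQ0] PC=0: INC 4 -> ACC=9
Event 4 (INT 0): INT 0 arrives: push (IRQ0, PC=1), enter IRQ0 at PC=0 (depth now 2)
Event 5 (EXEC): [IRQ0] PC=0: INC 4 -> ACC=13
Event 6 (EXEC): [IRQ0] PC=1: INC 2 -> ACC=15
Event 7 (EXEC): [IRQ0] PC=2: INC 3 -> ACC=18
Event 8 (EXEC): [IRQ0] PC=3: IRET -> resume IRQ0 at PC=1 (depth now 1)
Event 9 (EXEC): [IRQ0] PC=1: INC 2 -> ACC=20
Event 10 (EXEC): [IRQ0] PC=2: INC 3 -> ACC=23
Event 11 (EXEC): [IRQ0] PC=3: IRET -> resume MAIN at PC=1 (depth now 0)
Event 12 (EXEC): [MAIN] PC=1: NOP
Event 13 (EXEC): [MAIN] PC=2: INC 1 -> ACC=24
Event 14 (EXEC): [MAIN] PC=3: NOP
Event 15 (EXEC): [MAIN] PC=4: NOP
Event 16 (EXEC): [MAIN] PC=5: HALT

Answer: 24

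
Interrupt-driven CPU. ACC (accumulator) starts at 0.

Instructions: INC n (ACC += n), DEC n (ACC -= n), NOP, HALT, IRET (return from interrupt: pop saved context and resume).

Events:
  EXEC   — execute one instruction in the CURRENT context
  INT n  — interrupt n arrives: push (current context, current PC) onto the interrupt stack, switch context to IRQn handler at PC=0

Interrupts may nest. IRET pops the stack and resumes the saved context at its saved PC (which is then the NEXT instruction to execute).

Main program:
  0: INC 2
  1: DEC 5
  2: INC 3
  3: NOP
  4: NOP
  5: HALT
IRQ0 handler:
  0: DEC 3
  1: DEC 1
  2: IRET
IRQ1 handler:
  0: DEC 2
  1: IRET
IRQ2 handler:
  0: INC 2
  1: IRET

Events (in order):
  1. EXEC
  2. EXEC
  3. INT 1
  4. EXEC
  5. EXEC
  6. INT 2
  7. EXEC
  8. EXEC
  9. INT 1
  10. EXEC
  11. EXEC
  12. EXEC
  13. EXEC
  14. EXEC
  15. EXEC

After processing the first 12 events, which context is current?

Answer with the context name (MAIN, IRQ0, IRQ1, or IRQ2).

Event 1 (EXEC): [MAIN] PC=0: INC 2 -> ACC=2
Event 2 (EXEC): [MAIN] PC=1: DEC 5 -> ACC=-3
Event 3 (INT 1): INT 1 arrives: push (MAIN, PC=2), enter IRQ1 at PC=0 (depth now 1)
Event 4 (EXEC): [IRQ1] PC=0: DEC 2 -> ACC=-5
Event 5 (EXEC): [IRQ1] PC=1: IRET -> resume MAIN at PC=2 (depth now 0)
Event 6 (INT 2): INT 2 arrives: push (MAIN, PC=2), enter IRQ2 at PC=0 (depth now 1)
Event 7 (EXEC): [IRQ2] PC=0: INC 2 -> ACC=-3
Event 8 (EXEC): [IRQ2] PC=1: IRET -> resume MAIN at PC=2 (depth now 0)
Event 9 (INT 1): INT 1 arrives: push (MAIN, PC=2), enter IRQ1 at PC=0 (depth now 1)
Event 10 (EXEC): [IRQ1] PC=0: DEC 2 -> ACC=-5
Event 11 (EXEC): [IRQ1] PC=1: IRET -> resume MAIN at PC=2 (depth now 0)
Event 12 (EXEC): [MAIN] PC=2: INC 3 -> ACC=-2

Answer: MAIN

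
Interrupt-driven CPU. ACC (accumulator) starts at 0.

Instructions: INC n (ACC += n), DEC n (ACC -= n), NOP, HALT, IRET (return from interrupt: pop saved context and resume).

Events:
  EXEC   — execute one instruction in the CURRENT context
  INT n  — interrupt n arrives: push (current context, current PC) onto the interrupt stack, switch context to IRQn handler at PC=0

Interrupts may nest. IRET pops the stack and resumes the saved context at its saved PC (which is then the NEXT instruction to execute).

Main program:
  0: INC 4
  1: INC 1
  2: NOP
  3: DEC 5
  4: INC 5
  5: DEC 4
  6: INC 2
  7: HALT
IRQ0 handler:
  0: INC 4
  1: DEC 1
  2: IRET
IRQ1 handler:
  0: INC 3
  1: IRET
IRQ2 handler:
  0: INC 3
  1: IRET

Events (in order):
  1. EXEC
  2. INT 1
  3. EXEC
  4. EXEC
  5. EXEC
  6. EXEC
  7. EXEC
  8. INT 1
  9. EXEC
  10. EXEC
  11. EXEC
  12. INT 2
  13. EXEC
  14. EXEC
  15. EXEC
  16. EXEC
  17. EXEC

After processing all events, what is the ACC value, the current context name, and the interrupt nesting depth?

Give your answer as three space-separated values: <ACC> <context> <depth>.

Answer: 12 MAIN 0

Derivation:
Event 1 (EXEC): [MAIN] PC=0: INC 4 -> ACC=4
Event 2 (INT 1): INT 1 arrives: push (MAIN, PC=1), enter IRQ1 at PC=0 (depth now 1)
Event 3 (EXEC): [IRQ1] PC=0: INC 3 -> ACC=7
Event 4 (EXEC): [IRQ1] PC=1: IRET -> resume MAIN at PC=1 (depth now 0)
Event 5 (EXEC): [MAIN] PC=1: INC 1 -> ACC=8
Event 6 (EXEC): [MAIN] PC=2: NOP
Event 7 (EXEC): [MAIN] PC=3: DEC 5 -> ACC=3
Event 8 (INT 1): INT 1 arrives: push (MAIN, PC=4), enter IRQ1 at PC=0 (depth now 1)
Event 9 (EXEC): [IRQ1] PC=0: INC 3 -> ACC=6
Event 10 (EXEC): [IRQ1] PC=1: IRET -> resume MAIN at PC=4 (depth now 0)
Event 11 (EXEC): [MAIN] PC=4: INC 5 -> ACC=11
Event 12 (INT 2): INT 2 arrives: push (MAIN, PC=5), enter IRQ2 at PC=0 (depth now 1)
Event 13 (EXEC): [IRQ2] PC=0: INC 3 -> ACC=14
Event 14 (EXEC): [IRQ2] PC=1: IRET -> resume MAIN at PC=5 (depth now 0)
Event 15 (EXEC): [MAIN] PC=5: DEC 4 -> ACC=10
Event 16 (EXEC): [MAIN] PC=6: INC 2 -> ACC=12
Event 17 (EXEC): [MAIN] PC=7: HALT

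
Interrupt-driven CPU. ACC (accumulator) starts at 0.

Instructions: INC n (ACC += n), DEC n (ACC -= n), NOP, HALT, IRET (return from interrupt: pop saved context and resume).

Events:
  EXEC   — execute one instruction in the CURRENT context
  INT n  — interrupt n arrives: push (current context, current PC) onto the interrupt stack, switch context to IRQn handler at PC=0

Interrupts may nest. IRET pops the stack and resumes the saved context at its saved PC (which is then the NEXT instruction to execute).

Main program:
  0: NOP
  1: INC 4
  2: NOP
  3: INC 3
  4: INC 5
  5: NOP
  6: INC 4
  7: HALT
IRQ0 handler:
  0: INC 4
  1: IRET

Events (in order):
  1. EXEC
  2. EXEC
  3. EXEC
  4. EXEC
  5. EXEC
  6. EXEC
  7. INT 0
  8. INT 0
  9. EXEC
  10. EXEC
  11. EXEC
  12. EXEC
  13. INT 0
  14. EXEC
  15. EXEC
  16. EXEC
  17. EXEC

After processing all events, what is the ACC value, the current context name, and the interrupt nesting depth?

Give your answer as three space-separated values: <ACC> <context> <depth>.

Answer: 28 MAIN 0

Derivation:
Event 1 (EXEC): [MAIN] PC=0: NOP
Event 2 (EXEC): [MAIN] PC=1: INC 4 -> ACC=4
Event 3 (EXEC): [MAIN] PC=2: NOP
Event 4 (EXEC): [MAIN] PC=3: INC 3 -> ACC=7
Event 5 (EXEC): [MAIN] PC=4: INC 5 -> ACC=12
Event 6 (EXEC): [MAIN] PC=5: NOP
Event 7 (INT 0): INT 0 arrives: push (MAIN, PC=6), enter IRQ0 at PC=0 (depth now 1)
Event 8 (INT 0): INT 0 arrives: push (IRQ0, PC=0), enter IRQ0 at PC=0 (depth now 2)
Event 9 (EXEC): [IRQ0] PC=0: INC 4 -> ACC=16
Event 10 (EXEC): [IRQ0] PC=1: IRET -> resume IRQ0 at PC=0 (depth now 1)
Event 11 (EXEC): [IRQ0] PC=0: INC 4 -> ACC=20
Event 12 (EXEC): [IRQ0] PC=1: IRET -> resume MAIN at PC=6 (depth now 0)
Event 13 (INT 0): INT 0 arrives: push (MAIN, PC=6), enter IRQ0 at PC=0 (depth now 1)
Event 14 (EXEC): [IRQ0] PC=0: INC 4 -> ACC=24
Event 15 (EXEC): [IRQ0] PC=1: IRET -> resume MAIN at PC=6 (depth now 0)
Event 16 (EXEC): [MAIN] PC=6: INC 4 -> ACC=28
Event 17 (EXEC): [MAIN] PC=7: HALT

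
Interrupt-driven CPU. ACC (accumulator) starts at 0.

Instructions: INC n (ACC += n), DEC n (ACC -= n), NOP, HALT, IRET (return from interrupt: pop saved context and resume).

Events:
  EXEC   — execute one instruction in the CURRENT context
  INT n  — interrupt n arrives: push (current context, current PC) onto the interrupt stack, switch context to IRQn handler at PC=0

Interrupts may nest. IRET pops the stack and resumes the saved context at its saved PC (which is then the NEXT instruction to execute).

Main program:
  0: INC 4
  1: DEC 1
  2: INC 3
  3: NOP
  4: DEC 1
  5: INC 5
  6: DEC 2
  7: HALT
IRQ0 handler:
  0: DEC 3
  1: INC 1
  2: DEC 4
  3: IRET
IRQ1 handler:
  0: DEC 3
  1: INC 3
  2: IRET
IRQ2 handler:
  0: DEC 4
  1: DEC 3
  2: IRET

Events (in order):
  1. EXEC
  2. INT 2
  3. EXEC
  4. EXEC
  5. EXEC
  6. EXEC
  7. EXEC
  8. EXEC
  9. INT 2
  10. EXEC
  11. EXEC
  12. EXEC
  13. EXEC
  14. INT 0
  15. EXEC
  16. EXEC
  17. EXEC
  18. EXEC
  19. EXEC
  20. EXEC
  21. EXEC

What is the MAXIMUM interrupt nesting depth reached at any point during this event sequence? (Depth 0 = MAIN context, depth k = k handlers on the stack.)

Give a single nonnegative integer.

Event 1 (EXEC): [MAIN] PC=0: INC 4 -> ACC=4 [depth=0]
Event 2 (INT 2): INT 2 arrives: push (MAIN, PC=1), enter IRQ2 at PC=0 (depth now 1) [depth=1]
Event 3 (EXEC): [IRQ2] PC=0: DEC 4 -> ACC=0 [depth=1]
Event 4 (EXEC): [IRQ2] PC=1: DEC 3 -> ACC=-3 [depth=1]
Event 5 (EXEC): [IRQ2] PC=2: IRET -> resume MAIN at PC=1 (depth now 0) [depth=0]
Event 6 (EXEC): [MAIN] PC=1: DEC 1 -> ACC=-4 [depth=0]
Event 7 (EXEC): [MAIN] PC=2: INC 3 -> ACC=-1 [depth=0]
Event 8 (EXEC): [MAIN] PC=3: NOP [depth=0]
Event 9 (INT 2): INT 2 arrives: push (MAIN, PC=4), enter IRQ2 at PC=0 (depth now 1) [depth=1]
Event 10 (EXEC): [IRQ2] PC=0: DEC 4 -> ACC=-5 [depth=1]
Event 11 (EXEC): [IRQ2] PC=1: DEC 3 -> ACC=-8 [depth=1]
Event 12 (EXEC): [IRQ2] PC=2: IRET -> resume MAIN at PC=4 (depth now 0) [depth=0]
Event 13 (EXEC): [MAIN] PC=4: DEC 1 -> ACC=-9 [depth=0]
Event 14 (INT 0): INT 0 arrives: push (MAIN, PC=5), enter IRQ0 at PC=0 (depth now 1) [depth=1]
Event 15 (EXEC): [IRQ0] PC=0: DEC 3 -> ACC=-12 [depth=1]
Event 16 (EXEC): [IRQ0] PC=1: INC 1 -> ACC=-11 [depth=1]
Event 17 (EXEC): [IRQ0] PC=2: DEC 4 -> ACC=-15 [depth=1]
Event 18 (EXEC): [IRQ0] PC=3: IRET -> resume MAIN at PC=5 (depth now 0) [depth=0]
Event 19 (EXEC): [MAIN] PC=5: INC 5 -> ACC=-10 [depth=0]
Event 20 (EXEC): [MAIN] PC=6: DEC 2 -> ACC=-12 [depth=0]
Event 21 (EXEC): [MAIN] PC=7: HALT [depth=0]
Max depth observed: 1

Answer: 1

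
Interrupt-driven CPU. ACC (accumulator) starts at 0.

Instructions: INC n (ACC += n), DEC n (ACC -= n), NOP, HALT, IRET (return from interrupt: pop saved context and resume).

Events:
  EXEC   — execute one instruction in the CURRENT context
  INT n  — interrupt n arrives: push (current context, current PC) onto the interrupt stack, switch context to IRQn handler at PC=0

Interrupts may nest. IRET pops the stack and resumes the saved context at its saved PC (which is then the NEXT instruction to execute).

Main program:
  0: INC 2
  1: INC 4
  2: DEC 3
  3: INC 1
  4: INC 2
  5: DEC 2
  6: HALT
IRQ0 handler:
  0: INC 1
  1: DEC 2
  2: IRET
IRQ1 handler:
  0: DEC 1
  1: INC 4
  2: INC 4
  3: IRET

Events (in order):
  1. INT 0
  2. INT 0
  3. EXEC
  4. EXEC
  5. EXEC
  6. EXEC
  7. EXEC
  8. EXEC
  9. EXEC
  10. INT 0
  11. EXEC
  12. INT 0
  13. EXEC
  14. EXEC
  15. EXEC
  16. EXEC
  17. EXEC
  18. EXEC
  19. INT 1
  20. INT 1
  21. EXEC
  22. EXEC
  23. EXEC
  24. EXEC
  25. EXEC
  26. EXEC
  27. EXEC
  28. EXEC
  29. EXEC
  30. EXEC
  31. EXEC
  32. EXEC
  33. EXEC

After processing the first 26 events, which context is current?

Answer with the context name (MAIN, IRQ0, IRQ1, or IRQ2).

Answer: IRQ1

Derivation:
Event 1 (INT 0): INT 0 arrives: push (MAIN, PC=0), enter IRQ0 at PC=0 (depth now 1)
Event 2 (INT 0): INT 0 arrives: push (IRQ0, PC=0), enter IRQ0 at PC=0 (depth now 2)
Event 3 (EXEC): [IRQ0] PC=0: INC 1 -> ACC=1
Event 4 (EXEC): [IRQ0] PC=1: DEC 2 -> ACC=-1
Event 5 (EXEC): [IRQ0] PC=2: IRET -> resume IRQ0 at PC=0 (depth now 1)
Event 6 (EXEC): [IRQ0] PC=0: INC 1 -> ACC=0
Event 7 (EXEC): [IRQ0] PC=1: DEC 2 -> ACC=-2
Event 8 (EXEC): [IRQ0] PC=2: IRET -> resume MAIN at PC=0 (depth now 0)
Event 9 (EXEC): [MAIN] PC=0: INC 2 -> ACC=0
Event 10 (INT 0): INT 0 arrives: push (MAIN, PC=1), enter IRQ0 at PC=0 (depth now 1)
Event 11 (EXEC): [IRQ0] PC=0: INC 1 -> ACC=1
Event 12 (INT 0): INT 0 arrives: push (IRQ0, PC=1), enter IRQ0 at PC=0 (depth now 2)
Event 13 (EXEC): [IRQ0] PC=0: INC 1 -> ACC=2
Event 14 (EXEC): [IRQ0] PC=1: DEC 2 -> ACC=0
Event 15 (EXEC): [IRQ0] PC=2: IRET -> resume IRQ0 at PC=1 (depth now 1)
Event 16 (EXEC): [IRQ0] PC=1: DEC 2 -> ACC=-2
Event 17 (EXEC): [IRQ0] PC=2: IRET -> resume MAIN at PC=1 (depth now 0)
Event 18 (EXEC): [MAIN] PC=1: INC 4 -> ACC=2
Event 19 (INT 1): INT 1 arrives: push (MAIN, PC=2), enter IRQ1 at PC=0 (depth now 1)
Event 20 (INT 1): INT 1 arrives: push (IRQ1, PC=0), enter IRQ1 at PC=0 (depth now 2)
Event 21 (EXEC): [IRQ1] PC=0: DEC 1 -> ACC=1
Event 22 (EXEC): [IRQ1] PC=1: INC 4 -> ACC=5
Event 23 (EXEC): [IRQ1] PC=2: INC 4 -> ACC=9
Event 24 (EXEC): [IRQ1] PC=3: IRET -> resume IRQ1 at PC=0 (depth now 1)
Event 25 (EXEC): [IRQ1] PC=0: DEC 1 -> ACC=8
Event 26 (EXEC): [IRQ1] PC=1: INC 4 -> ACC=12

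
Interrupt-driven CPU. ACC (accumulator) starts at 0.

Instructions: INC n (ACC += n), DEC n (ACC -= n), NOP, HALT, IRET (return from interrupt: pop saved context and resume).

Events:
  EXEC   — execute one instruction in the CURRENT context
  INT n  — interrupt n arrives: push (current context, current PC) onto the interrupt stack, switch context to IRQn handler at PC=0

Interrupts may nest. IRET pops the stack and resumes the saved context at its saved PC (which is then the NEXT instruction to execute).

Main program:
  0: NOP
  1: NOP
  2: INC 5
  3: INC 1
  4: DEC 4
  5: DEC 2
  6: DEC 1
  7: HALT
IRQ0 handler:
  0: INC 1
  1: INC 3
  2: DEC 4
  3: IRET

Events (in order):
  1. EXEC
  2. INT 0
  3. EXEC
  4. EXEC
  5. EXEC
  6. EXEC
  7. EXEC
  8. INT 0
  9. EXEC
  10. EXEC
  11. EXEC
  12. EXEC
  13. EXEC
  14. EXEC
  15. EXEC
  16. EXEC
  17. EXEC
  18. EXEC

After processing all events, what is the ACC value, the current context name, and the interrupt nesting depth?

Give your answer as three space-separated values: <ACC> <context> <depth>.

Answer: -1 MAIN 0

Derivation:
Event 1 (EXEC): [MAIN] PC=0: NOP
Event 2 (INT 0): INT 0 arrives: push (MAIN, PC=1), enter IRQ0 at PC=0 (depth now 1)
Event 3 (EXEC): [IRQ0] PC=0: INC 1 -> ACC=1
Event 4 (EXEC): [IRQ0] PC=1: INC 3 -> ACC=4
Event 5 (EXEC): [IRQ0] PC=2: DEC 4 -> ACC=0
Event 6 (EXEC): [IRQ0] PC=3: IRET -> resume MAIN at PC=1 (depth now 0)
Event 7 (EXEC): [MAIN] PC=1: NOP
Event 8 (INT 0): INT 0 arrives: push (MAIN, PC=2), enter IRQ0 at PC=0 (depth now 1)
Event 9 (EXEC): [IRQ0] PC=0: INC 1 -> ACC=1
Event 10 (EXEC): [IRQ0] PC=1: INC 3 -> ACC=4
Event 11 (EXEC): [IRQ0] PC=2: DEC 4 -> ACC=0
Event 12 (EXEC): [IRQ0] PC=3: IRET -> resume MAIN at PC=2 (depth now 0)
Event 13 (EXEC): [MAIN] PC=2: INC 5 -> ACC=5
Event 14 (EXEC): [MAIN] PC=3: INC 1 -> ACC=6
Event 15 (EXEC): [MAIN] PC=4: DEC 4 -> ACC=2
Event 16 (EXEC): [MAIN] PC=5: DEC 2 -> ACC=0
Event 17 (EXEC): [MAIN] PC=6: DEC 1 -> ACC=-1
Event 18 (EXEC): [MAIN] PC=7: HALT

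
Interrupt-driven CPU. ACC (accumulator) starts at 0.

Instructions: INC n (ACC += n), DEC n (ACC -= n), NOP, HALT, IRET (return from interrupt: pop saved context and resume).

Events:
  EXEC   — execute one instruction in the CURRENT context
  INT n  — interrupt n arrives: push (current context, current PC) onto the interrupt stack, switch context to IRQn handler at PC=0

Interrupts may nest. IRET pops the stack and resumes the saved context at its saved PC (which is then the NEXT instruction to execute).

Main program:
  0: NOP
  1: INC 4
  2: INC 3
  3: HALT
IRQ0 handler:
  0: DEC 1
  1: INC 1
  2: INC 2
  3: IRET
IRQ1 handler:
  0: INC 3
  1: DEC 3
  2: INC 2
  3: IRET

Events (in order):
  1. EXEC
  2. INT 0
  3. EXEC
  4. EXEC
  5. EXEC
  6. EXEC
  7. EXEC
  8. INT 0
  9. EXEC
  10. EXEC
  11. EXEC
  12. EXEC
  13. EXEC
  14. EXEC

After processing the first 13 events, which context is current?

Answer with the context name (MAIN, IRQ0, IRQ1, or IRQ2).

Answer: MAIN

Derivation:
Event 1 (EXEC): [MAIN] PC=0: NOP
Event 2 (INT 0): INT 0 arrives: push (MAIN, PC=1), enter IRQ0 at PC=0 (depth now 1)
Event 3 (EXEC): [IRQ0] PC=0: DEC 1 -> ACC=-1
Event 4 (EXEC): [IRQ0] PC=1: INC 1 -> ACC=0
Event 5 (EXEC): [IRQ0] PC=2: INC 2 -> ACC=2
Event 6 (EXEC): [IRQ0] PC=3: IRET -> resume MAIN at PC=1 (depth now 0)
Event 7 (EXEC): [MAIN] PC=1: INC 4 -> ACC=6
Event 8 (INT 0): INT 0 arrives: push (MAIN, PC=2), enter IRQ0 at PC=0 (depth now 1)
Event 9 (EXEC): [IRQ0] PC=0: DEC 1 -> ACC=5
Event 10 (EXEC): [IRQ0] PC=1: INC 1 -> ACC=6
Event 11 (EXEC): [IRQ0] PC=2: INC 2 -> ACC=8
Event 12 (EXEC): [IRQ0] PC=3: IRET -> resume MAIN at PC=2 (depth now 0)
Event 13 (EXEC): [MAIN] PC=2: INC 3 -> ACC=11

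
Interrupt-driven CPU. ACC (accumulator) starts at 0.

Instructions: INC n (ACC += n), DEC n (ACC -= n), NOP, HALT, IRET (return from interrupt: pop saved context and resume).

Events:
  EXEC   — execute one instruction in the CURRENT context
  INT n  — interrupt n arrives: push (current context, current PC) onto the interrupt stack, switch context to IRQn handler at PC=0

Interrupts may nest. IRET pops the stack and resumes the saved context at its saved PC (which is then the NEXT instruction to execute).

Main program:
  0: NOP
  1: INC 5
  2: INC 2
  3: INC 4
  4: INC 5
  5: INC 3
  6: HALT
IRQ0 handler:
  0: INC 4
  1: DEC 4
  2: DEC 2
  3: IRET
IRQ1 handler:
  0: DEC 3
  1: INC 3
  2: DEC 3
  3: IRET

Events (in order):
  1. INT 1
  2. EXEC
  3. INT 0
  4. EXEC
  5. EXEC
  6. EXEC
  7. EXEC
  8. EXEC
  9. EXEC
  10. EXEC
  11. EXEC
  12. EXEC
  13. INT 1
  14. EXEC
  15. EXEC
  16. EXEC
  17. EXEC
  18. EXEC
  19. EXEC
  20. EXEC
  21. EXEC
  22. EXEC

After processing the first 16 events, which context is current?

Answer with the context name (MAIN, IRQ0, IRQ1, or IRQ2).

Answer: IRQ1

Derivation:
Event 1 (INT 1): INT 1 arrives: push (MAIN, PC=0), enter IRQ1 at PC=0 (depth now 1)
Event 2 (EXEC): [IRQ1] PC=0: DEC 3 -> ACC=-3
Event 3 (INT 0): INT 0 arrives: push (IRQ1, PC=1), enter IRQ0 at PC=0 (depth now 2)
Event 4 (EXEC): [IRQ0] PC=0: INC 4 -> ACC=1
Event 5 (EXEC): [IRQ0] PC=1: DEC 4 -> ACC=-3
Event 6 (EXEC): [IRQ0] PC=2: DEC 2 -> ACC=-5
Event 7 (EXEC): [IRQ0] PC=3: IRET -> resume IRQ1 at PC=1 (depth now 1)
Event 8 (EXEC): [IRQ1] PC=1: INC 3 -> ACC=-2
Event 9 (EXEC): [IRQ1] PC=2: DEC 3 -> ACC=-5
Event 10 (EXEC): [IRQ1] PC=3: IRET -> resume MAIN at PC=0 (depth now 0)
Event 11 (EXEC): [MAIN] PC=0: NOP
Event 12 (EXEC): [MAIN] PC=1: INC 5 -> ACC=0
Event 13 (INT 1): INT 1 arrives: push (MAIN, PC=2), enter IRQ1 at PC=0 (depth now 1)
Event 14 (EXEC): [IRQ1] PC=0: DEC 3 -> ACC=-3
Event 15 (EXEC): [IRQ1] PC=1: INC 3 -> ACC=0
Event 16 (EXEC): [IRQ1] PC=2: DEC 3 -> ACC=-3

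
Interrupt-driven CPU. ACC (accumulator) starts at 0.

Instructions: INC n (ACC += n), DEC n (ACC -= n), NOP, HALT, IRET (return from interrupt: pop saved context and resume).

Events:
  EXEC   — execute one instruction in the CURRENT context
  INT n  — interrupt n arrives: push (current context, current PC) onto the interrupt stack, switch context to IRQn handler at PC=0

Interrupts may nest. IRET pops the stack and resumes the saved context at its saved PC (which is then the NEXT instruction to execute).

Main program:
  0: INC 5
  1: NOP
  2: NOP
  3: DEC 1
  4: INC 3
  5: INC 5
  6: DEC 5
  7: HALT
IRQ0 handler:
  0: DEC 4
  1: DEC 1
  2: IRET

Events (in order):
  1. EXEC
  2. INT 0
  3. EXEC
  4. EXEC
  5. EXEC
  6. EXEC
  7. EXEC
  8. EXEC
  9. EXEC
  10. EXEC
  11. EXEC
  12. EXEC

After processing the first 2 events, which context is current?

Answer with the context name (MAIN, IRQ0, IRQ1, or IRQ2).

Answer: IRQ0

Derivation:
Event 1 (EXEC): [MAIN] PC=0: INC 5 -> ACC=5
Event 2 (INT 0): INT 0 arrives: push (MAIN, PC=1), enter IRQ0 at PC=0 (depth now 1)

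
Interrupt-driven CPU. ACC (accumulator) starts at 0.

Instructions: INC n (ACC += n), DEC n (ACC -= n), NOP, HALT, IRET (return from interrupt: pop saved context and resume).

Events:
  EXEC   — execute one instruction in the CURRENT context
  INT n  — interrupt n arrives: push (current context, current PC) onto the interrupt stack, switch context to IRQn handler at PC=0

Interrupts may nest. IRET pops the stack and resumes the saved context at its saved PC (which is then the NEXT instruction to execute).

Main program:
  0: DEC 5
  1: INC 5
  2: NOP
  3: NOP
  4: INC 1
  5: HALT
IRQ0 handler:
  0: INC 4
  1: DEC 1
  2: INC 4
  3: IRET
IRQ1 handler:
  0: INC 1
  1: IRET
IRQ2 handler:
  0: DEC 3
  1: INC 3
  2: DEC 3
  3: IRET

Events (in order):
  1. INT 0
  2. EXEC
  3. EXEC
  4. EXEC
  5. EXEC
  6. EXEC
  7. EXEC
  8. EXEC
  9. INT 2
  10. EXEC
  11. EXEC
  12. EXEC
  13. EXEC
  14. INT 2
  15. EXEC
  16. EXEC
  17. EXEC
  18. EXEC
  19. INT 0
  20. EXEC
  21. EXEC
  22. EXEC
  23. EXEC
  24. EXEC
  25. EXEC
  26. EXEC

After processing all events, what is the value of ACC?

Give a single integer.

Answer: 9

Derivation:
Event 1 (INT 0): INT 0 arrives: push (MAIN, PC=0), enter IRQ0 at PC=0 (depth now 1)
Event 2 (EXEC): [IRQ0] PC=0: INC 4 -> ACC=4
Event 3 (EXEC): [IRQ0] PC=1: DEC 1 -> ACC=3
Event 4 (EXEC): [IRQ0] PC=2: INC 4 -> ACC=7
Event 5 (EXEC): [IRQ0] PC=3: IRET -> resume MAIN at PC=0 (depth now 0)
Event 6 (EXEC): [MAIN] PC=0: DEC 5 -> ACC=2
Event 7 (EXEC): [MAIN] PC=1: INC 5 -> ACC=7
Event 8 (EXEC): [MAIN] PC=2: NOP
Event 9 (INT 2): INT 2 arrives: push (MAIN, PC=3), enter IRQ2 at PC=0 (depth now 1)
Event 10 (EXEC): [IRQ2] PC=0: DEC 3 -> ACC=4
Event 11 (EXEC): [IRQ2] PC=1: INC 3 -> ACC=7
Event 12 (EXEC): [IRQ2] PC=2: DEC 3 -> ACC=4
Event 13 (EXEC): [IRQ2] PC=3: IRET -> resume MAIN at PC=3 (depth now 0)
Event 14 (INT 2): INT 2 arrives: push (MAIN, PC=3), enter IRQ2 at PC=0 (depth now 1)
Event 15 (EXEC): [IRQ2] PC=0: DEC 3 -> ACC=1
Event 16 (EXEC): [IRQ2] PC=1: INC 3 -> ACC=4
Event 17 (EXEC): [IRQ2] PC=2: DEC 3 -> ACC=1
Event 18 (EXEC): [IRQ2] PC=3: IRET -> resume MAIN at PC=3 (depth now 0)
Event 19 (INT 0): INT 0 arrives: push (MAIN, PC=3), enter IRQ0 at PC=0 (depth now 1)
Event 20 (EXEC): [IRQ0] PC=0: INC 4 -> ACC=5
Event 21 (EXEC): [IRQ0] PC=1: DEC 1 -> ACC=4
Event 22 (EXEC): [IRQ0] PC=2: INC 4 -> ACC=8
Event 23 (EXEC): [IRQ0] PC=3: IRET -> resume MAIN at PC=3 (depth now 0)
Event 24 (EXEC): [MAIN] PC=3: NOP
Event 25 (EXEC): [MAIN] PC=4: INC 1 -> ACC=9
Event 26 (EXEC): [MAIN] PC=5: HALT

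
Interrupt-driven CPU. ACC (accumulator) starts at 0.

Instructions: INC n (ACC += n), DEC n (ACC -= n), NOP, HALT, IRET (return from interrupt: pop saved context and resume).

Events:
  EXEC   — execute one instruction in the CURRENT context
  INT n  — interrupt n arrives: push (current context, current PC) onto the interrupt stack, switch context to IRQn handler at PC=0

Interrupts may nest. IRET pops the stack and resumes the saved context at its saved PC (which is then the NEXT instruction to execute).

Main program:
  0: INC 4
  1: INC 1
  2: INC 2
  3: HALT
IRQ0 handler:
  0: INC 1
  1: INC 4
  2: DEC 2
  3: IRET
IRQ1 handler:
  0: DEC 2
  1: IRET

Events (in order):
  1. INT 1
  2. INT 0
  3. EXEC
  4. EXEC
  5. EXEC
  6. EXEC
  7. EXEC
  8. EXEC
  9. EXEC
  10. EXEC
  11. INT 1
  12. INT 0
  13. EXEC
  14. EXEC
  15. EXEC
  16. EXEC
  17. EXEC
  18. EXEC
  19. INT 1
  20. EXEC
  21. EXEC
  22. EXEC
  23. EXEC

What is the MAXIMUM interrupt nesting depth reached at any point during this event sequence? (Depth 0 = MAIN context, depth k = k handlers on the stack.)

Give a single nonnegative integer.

Event 1 (INT 1): INT 1 arrives: push (MAIN, PC=0), enter IRQ1 at PC=0 (depth now 1) [depth=1]
Event 2 (INT 0): INT 0 arrives: push (IRQ1, PC=0), enter IRQ0 at PC=0 (depth now 2) [depth=2]
Event 3 (EXEC): [IRQ0] PC=0: INC 1 -> ACC=1 [depth=2]
Event 4 (EXEC): [IRQ0] PC=1: INC 4 -> ACC=5 [depth=2]
Event 5 (EXEC): [IRQ0] PC=2: DEC 2 -> ACC=3 [depth=2]
Event 6 (EXEC): [IRQ0] PC=3: IRET -> resume IRQ1 at PC=0 (depth now 1) [depth=1]
Event 7 (EXEC): [IRQ1] PC=0: DEC 2 -> ACC=1 [depth=1]
Event 8 (EXEC): [IRQ1] PC=1: IRET -> resume MAIN at PC=0 (depth now 0) [depth=0]
Event 9 (EXEC): [MAIN] PC=0: INC 4 -> ACC=5 [depth=0]
Event 10 (EXEC): [MAIN] PC=1: INC 1 -> ACC=6 [depth=0]
Event 11 (INT 1): INT 1 arrives: push (MAIN, PC=2), enter IRQ1 at PC=0 (depth now 1) [depth=1]
Event 12 (INT 0): INT 0 arrives: push (IRQ1, PC=0), enter IRQ0 at PC=0 (depth now 2) [depth=2]
Event 13 (EXEC): [IRQ0] PC=0: INC 1 -> ACC=7 [depth=2]
Event 14 (EXEC): [IRQ0] PC=1: INC 4 -> ACC=11 [depth=2]
Event 15 (EXEC): [IRQ0] PC=2: DEC 2 -> ACC=9 [depth=2]
Event 16 (EXEC): [IRQ0] PC=3: IRET -> resume IRQ1 at PC=0 (depth now 1) [depth=1]
Event 17 (EXEC): [IRQ1] PC=0: DEC 2 -> ACC=7 [depth=1]
Event 18 (EXEC): [IRQ1] PC=1: IRET -> resume MAIN at PC=2 (depth now 0) [depth=0]
Event 19 (INT 1): INT 1 arrives: push (MAIN, PC=2), enter IRQ1 at PC=0 (depth now 1) [depth=1]
Event 20 (EXEC): [IRQ1] PC=0: DEC 2 -> ACC=5 [depth=1]
Event 21 (EXEC): [IRQ1] PC=1: IRET -> resume MAIN at PC=2 (depth now 0) [depth=0]
Event 22 (EXEC): [MAIN] PC=2: INC 2 -> ACC=7 [depth=0]
Event 23 (EXEC): [MAIN] PC=3: HALT [depth=0]
Max depth observed: 2

Answer: 2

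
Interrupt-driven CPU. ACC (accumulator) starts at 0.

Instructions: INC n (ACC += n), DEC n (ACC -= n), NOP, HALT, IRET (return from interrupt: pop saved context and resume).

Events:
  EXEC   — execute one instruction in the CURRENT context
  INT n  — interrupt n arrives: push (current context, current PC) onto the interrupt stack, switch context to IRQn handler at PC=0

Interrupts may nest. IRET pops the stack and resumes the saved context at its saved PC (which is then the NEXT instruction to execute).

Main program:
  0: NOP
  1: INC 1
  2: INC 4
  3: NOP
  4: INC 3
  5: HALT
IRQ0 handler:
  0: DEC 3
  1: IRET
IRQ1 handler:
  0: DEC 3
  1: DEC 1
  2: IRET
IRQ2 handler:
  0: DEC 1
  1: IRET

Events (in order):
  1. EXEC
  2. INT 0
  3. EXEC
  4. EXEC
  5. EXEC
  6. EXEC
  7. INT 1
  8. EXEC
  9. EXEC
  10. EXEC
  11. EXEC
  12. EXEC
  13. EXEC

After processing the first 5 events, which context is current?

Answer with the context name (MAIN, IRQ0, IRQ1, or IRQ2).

Answer: MAIN

Derivation:
Event 1 (EXEC): [MAIN] PC=0: NOP
Event 2 (INT 0): INT 0 arrives: push (MAIN, PC=1), enter IRQ0 at PC=0 (depth now 1)
Event 3 (EXEC): [IRQ0] PC=0: DEC 3 -> ACC=-3
Event 4 (EXEC): [IRQ0] PC=1: IRET -> resume MAIN at PC=1 (depth now 0)
Event 5 (EXEC): [MAIN] PC=1: INC 1 -> ACC=-2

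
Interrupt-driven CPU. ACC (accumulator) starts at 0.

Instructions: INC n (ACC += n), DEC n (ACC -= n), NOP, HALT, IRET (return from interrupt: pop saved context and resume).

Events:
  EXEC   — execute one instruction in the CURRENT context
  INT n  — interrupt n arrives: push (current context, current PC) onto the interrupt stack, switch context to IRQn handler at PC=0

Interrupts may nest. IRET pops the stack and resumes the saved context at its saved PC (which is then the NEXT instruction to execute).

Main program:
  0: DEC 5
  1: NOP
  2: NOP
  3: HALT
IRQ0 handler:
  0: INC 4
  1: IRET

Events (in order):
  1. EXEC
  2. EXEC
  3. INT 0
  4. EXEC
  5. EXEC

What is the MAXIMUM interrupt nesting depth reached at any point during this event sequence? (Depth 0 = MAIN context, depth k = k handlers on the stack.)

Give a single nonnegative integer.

Event 1 (EXEC): [MAIN] PC=0: DEC 5 -> ACC=-5 [depth=0]
Event 2 (EXEC): [MAIN] PC=1: NOP [depth=0]
Event 3 (INT 0): INT 0 arrives: push (MAIN, PC=2), enter IRQ0 at PC=0 (depth now 1) [depth=1]
Event 4 (EXEC): [IRQ0] PC=0: INC 4 -> ACC=-1 [depth=1]
Event 5 (EXEC): [IRQ0] PC=1: IRET -> resume MAIN at PC=2 (depth now 0) [depth=0]
Max depth observed: 1

Answer: 1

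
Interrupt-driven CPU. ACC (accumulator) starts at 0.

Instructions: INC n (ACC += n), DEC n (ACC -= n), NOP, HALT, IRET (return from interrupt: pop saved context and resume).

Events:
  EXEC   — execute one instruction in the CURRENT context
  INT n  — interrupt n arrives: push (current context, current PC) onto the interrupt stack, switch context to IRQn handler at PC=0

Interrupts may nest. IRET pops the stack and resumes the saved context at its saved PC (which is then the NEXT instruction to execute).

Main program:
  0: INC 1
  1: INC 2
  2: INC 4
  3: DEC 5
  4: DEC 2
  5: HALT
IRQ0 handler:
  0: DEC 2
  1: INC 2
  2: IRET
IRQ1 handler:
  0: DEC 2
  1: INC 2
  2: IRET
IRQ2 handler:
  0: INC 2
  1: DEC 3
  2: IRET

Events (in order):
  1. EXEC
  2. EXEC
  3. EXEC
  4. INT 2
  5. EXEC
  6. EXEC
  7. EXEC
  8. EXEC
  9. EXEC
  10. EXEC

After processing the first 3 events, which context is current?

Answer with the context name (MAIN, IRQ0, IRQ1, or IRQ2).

Answer: MAIN

Derivation:
Event 1 (EXEC): [MAIN] PC=0: INC 1 -> ACC=1
Event 2 (EXEC): [MAIN] PC=1: INC 2 -> ACC=3
Event 3 (EXEC): [MAIN] PC=2: INC 4 -> ACC=7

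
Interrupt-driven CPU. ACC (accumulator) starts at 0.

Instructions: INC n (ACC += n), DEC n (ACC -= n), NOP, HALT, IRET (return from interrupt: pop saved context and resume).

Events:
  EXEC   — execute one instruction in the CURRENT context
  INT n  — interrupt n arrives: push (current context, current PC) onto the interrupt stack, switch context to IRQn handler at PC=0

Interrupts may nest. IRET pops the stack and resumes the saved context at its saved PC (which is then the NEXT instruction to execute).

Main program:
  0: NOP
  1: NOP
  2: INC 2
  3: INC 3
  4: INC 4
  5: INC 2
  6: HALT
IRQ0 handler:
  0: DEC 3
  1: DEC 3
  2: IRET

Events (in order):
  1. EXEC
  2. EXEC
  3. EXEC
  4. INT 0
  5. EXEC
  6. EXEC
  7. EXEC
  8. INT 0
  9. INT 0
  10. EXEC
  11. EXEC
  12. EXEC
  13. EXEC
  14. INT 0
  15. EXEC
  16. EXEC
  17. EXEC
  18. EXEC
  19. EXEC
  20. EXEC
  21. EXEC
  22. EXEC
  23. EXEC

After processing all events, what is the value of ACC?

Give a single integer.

Event 1 (EXEC): [MAIN] PC=0: NOP
Event 2 (EXEC): [MAIN] PC=1: NOP
Event 3 (EXEC): [MAIN] PC=2: INC 2 -> ACC=2
Event 4 (INT 0): INT 0 arrives: push (MAIN, PC=3), enter IRQ0 at PC=0 (depth now 1)
Event 5 (EXEC): [IRQ0] PC=0: DEC 3 -> ACC=-1
Event 6 (EXEC): [IRQ0] PC=1: DEC 3 -> ACC=-4
Event 7 (EXEC): [IRQ0] PC=2: IRET -> resume MAIN at PC=3 (depth now 0)
Event 8 (INT 0): INT 0 arrives: push (MAIN, PC=3), enter IRQ0 at PC=0 (depth now 1)
Event 9 (INT 0): INT 0 arrives: push (IRQ0, PC=0), enter IRQ0 at PC=0 (depth now 2)
Event 10 (EXEC): [IRQ0] PC=0: DEC 3 -> ACC=-7
Event 11 (EXEC): [IRQ0] PC=1: DEC 3 -> ACC=-10
Event 12 (EXEC): [IRQ0] PC=2: IRET -> resume IRQ0 at PC=0 (depth now 1)
Event 13 (EXEC): [IRQ0] PC=0: DEC 3 -> ACC=-13
Event 14 (INT 0): INT 0 arrives: push (IRQ0, PC=1), enter IRQ0 at PC=0 (depth now 2)
Event 15 (EXEC): [IRQ0] PC=0: DEC 3 -> ACC=-16
Event 16 (EXEC): [IRQ0] PC=1: DEC 3 -> ACC=-19
Event 17 (EXEC): [IRQ0] PC=2: IRET -> resume IRQ0 at PC=1 (depth now 1)
Event 18 (EXEC): [IRQ0] PC=1: DEC 3 -> ACC=-22
Event 19 (EXEC): [IRQ0] PC=2: IRET -> resume MAIN at PC=3 (depth now 0)
Event 20 (EXEC): [MAIN] PC=3: INC 3 -> ACC=-19
Event 21 (EXEC): [MAIN] PC=4: INC 4 -> ACC=-15
Event 22 (EXEC): [MAIN] PC=5: INC 2 -> ACC=-13
Event 23 (EXEC): [MAIN] PC=6: HALT

Answer: -13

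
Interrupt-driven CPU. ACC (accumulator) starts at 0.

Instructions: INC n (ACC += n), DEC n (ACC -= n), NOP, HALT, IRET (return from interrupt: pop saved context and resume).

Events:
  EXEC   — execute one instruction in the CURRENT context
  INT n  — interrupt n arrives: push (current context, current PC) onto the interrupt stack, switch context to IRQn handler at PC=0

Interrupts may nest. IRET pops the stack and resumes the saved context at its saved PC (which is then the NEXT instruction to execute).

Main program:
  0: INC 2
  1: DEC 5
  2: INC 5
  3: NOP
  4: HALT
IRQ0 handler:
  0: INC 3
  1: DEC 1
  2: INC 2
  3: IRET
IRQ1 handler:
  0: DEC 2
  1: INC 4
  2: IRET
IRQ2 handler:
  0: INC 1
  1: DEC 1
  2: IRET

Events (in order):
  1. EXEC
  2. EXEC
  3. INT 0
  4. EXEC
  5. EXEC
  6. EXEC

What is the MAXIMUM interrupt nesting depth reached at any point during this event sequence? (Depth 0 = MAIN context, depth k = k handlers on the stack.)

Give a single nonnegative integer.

Event 1 (EXEC): [MAIN] PC=0: INC 2 -> ACC=2 [depth=0]
Event 2 (EXEC): [MAIN] PC=1: DEC 5 -> ACC=-3 [depth=0]
Event 3 (INT 0): INT 0 arrives: push (MAIN, PC=2), enter IRQ0 at PC=0 (depth now 1) [depth=1]
Event 4 (EXEC): [IRQ0] PC=0: INC 3 -> ACC=0 [depth=1]
Event 5 (EXEC): [IRQ0] PC=1: DEC 1 -> ACC=-1 [depth=1]
Event 6 (EXEC): [IRQ0] PC=2: INC 2 -> ACC=1 [depth=1]
Max depth observed: 1

Answer: 1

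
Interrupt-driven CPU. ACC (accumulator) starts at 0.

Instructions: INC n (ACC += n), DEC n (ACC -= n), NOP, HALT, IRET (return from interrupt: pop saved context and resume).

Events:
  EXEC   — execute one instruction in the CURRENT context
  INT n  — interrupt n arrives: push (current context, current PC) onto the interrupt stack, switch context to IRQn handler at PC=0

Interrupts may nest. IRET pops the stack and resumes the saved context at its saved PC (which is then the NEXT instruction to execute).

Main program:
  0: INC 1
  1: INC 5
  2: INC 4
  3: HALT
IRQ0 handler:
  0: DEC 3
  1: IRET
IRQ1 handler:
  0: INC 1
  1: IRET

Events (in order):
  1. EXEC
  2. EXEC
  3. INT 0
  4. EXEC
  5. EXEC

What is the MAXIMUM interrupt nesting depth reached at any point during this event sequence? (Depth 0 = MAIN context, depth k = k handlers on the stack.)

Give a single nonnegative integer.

Event 1 (EXEC): [MAIN] PC=0: INC 1 -> ACC=1 [depth=0]
Event 2 (EXEC): [MAIN] PC=1: INC 5 -> ACC=6 [depth=0]
Event 3 (INT 0): INT 0 arrives: push (MAIN, PC=2), enter IRQ0 at PC=0 (depth now 1) [depth=1]
Event 4 (EXEC): [IRQ0] PC=0: DEC 3 -> ACC=3 [depth=1]
Event 5 (EXEC): [IRQ0] PC=1: IRET -> resume MAIN at PC=2 (depth now 0) [depth=0]
Max depth observed: 1

Answer: 1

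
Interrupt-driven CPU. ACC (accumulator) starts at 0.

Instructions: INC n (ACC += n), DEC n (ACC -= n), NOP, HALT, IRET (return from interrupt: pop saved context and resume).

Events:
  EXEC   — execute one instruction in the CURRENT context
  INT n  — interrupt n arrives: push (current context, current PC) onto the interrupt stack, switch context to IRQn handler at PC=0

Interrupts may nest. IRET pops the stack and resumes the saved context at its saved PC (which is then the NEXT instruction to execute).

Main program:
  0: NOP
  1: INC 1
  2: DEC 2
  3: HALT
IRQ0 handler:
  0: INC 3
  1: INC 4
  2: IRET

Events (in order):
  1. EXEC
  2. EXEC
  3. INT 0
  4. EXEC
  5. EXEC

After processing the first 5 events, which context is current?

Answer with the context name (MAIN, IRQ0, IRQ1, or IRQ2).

Answer: IRQ0

Derivation:
Event 1 (EXEC): [MAIN] PC=0: NOP
Event 2 (EXEC): [MAIN] PC=1: INC 1 -> ACC=1
Event 3 (INT 0): INT 0 arrives: push (MAIN, PC=2), enter IRQ0 at PC=0 (depth now 1)
Event 4 (EXEC): [IRQ0] PC=0: INC 3 -> ACC=4
Event 5 (EXEC): [IRQ0] PC=1: INC 4 -> ACC=8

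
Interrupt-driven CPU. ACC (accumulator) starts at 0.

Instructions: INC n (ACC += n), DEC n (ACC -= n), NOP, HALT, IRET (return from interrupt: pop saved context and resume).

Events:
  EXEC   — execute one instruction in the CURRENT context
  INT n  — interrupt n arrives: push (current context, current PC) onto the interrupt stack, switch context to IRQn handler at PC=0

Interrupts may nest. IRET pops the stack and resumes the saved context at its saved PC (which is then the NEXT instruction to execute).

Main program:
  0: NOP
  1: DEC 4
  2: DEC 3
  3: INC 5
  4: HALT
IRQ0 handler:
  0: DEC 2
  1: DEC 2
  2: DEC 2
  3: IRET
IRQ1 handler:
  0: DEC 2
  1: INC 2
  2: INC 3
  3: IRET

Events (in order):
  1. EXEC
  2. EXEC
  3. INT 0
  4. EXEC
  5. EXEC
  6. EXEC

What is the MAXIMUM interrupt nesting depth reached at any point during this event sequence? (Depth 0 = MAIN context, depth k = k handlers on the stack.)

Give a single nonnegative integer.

Event 1 (EXEC): [MAIN] PC=0: NOP [depth=0]
Event 2 (EXEC): [MAIN] PC=1: DEC 4 -> ACC=-4 [depth=0]
Event 3 (INT 0): INT 0 arrives: push (MAIN, PC=2), enter IRQ0 at PC=0 (depth now 1) [depth=1]
Event 4 (EXEC): [IRQ0] PC=0: DEC 2 -> ACC=-6 [depth=1]
Event 5 (EXEC): [IRQ0] PC=1: DEC 2 -> ACC=-8 [depth=1]
Event 6 (EXEC): [IRQ0] PC=2: DEC 2 -> ACC=-10 [depth=1]
Max depth observed: 1

Answer: 1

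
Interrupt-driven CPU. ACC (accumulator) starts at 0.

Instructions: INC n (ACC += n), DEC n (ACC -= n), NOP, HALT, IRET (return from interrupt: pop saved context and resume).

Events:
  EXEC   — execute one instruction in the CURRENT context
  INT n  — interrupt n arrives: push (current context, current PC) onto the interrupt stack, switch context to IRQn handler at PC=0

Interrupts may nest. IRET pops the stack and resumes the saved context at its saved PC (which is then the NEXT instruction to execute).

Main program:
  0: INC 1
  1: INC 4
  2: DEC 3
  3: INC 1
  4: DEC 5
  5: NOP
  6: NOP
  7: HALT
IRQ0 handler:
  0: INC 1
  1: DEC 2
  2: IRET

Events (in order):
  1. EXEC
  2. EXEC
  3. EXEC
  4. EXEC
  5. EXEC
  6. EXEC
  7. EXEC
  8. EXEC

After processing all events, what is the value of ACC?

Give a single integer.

Answer: -2

Derivation:
Event 1 (EXEC): [MAIN] PC=0: INC 1 -> ACC=1
Event 2 (EXEC): [MAIN] PC=1: INC 4 -> ACC=5
Event 3 (EXEC): [MAIN] PC=2: DEC 3 -> ACC=2
Event 4 (EXEC): [MAIN] PC=3: INC 1 -> ACC=3
Event 5 (EXEC): [MAIN] PC=4: DEC 5 -> ACC=-2
Event 6 (EXEC): [MAIN] PC=5: NOP
Event 7 (EXEC): [MAIN] PC=6: NOP
Event 8 (EXEC): [MAIN] PC=7: HALT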